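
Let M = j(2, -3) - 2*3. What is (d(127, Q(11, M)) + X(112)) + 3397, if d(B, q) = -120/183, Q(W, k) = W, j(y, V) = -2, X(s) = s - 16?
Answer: 213033/61 ≈ 3492.3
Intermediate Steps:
X(s) = -16 + s
M = -8 (M = -2 - 2*3 = -2 - 6 = -8)
d(B, q) = -40/61 (d(B, q) = -120*1/183 = -40/61)
(d(127, Q(11, M)) + X(112)) + 3397 = (-40/61 + (-16 + 112)) + 3397 = (-40/61 + 96) + 3397 = 5816/61 + 3397 = 213033/61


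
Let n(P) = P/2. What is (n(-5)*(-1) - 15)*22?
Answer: -275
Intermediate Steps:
n(P) = P/2 (n(P) = P*(1/2) = P/2)
(n(-5)*(-1) - 15)*22 = (((1/2)*(-5))*(-1) - 15)*22 = (-5/2*(-1) - 15)*22 = (5/2 - 15)*22 = -25/2*22 = -275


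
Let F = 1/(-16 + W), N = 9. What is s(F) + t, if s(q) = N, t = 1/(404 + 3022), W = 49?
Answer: 30835/3426 ≈ 9.0003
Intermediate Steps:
t = 1/3426 ≈ 0.00029189
F = 1/33 (F = 1/(-16 + 49) = 1/33 ≈ 0.030303)
s(q) = 9
s(F) + t = 9 + 1/3426 = 30835/3426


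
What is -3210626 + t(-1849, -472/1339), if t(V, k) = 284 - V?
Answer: -3208493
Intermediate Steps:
-3210626 + t(-1849, -472/1339) = -3210626 + (284 - 1*(-1849)) = -3210626 + (284 + 1849) = -3210626 + 2133 = -3208493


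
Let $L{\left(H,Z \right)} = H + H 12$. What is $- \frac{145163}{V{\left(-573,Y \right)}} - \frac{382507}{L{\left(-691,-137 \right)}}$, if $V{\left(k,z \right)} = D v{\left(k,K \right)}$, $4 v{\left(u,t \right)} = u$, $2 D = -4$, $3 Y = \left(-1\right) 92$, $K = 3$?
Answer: $- \frac{2388821947}{5147259} \approx -464.1$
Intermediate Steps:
$Y = - \frac{92}{3}$ ($Y = \frac{\left(-1\right) 92}{3} = \frac{1}{3} \left(-92\right) = - \frac{92}{3} \approx -30.667$)
$D = -2$ ($D = \frac{1}{2} \left(-4\right) = -2$)
$v{\left(u,t \right)} = \frac{u}{4}$
$L{\left(H,Z \right)} = 13 H$ ($L{\left(H,Z \right)} = H + 12 H = 13 H$)
$V{\left(k,z \right)} = - \frac{k}{2}$ ($V{\left(k,z \right)} = - 2 \frac{k}{4} = - \frac{k}{2}$)
$- \frac{145163}{V{\left(-573,Y \right)}} - \frac{382507}{L{\left(-691,-137 \right)}} = - \frac{145163}{\left(- \frac{1}{2}\right) \left(-573\right)} - \frac{382507}{13 \left(-691\right)} = - \frac{145163}{\frac{573}{2}} - \frac{382507}{-8983} = \left(-145163\right) \frac{2}{573} - - \frac{382507}{8983} = - \frac{290326}{573} + \frac{382507}{8983} = - \frac{2388821947}{5147259}$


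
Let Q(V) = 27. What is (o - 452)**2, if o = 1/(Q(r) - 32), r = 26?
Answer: 5112121/25 ≈ 2.0448e+5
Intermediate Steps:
o = -1/5 (o = 1/(27 - 32) = 1/(-5) = -1/5 ≈ -0.20000)
(o - 452)**2 = (-1/5 - 452)**2 = (-2261/5)**2 = 5112121/25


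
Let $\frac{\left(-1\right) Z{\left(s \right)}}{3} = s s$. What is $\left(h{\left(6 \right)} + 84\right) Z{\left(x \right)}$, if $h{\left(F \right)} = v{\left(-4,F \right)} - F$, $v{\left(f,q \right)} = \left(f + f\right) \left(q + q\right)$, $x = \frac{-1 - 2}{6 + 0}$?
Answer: $\frac{27}{2} \approx 13.5$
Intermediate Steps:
$x = - \frac{1}{2}$ ($x = - \frac{3}{6} = \left(-3\right) \frac{1}{6} = - \frac{1}{2} \approx -0.5$)
$v{\left(f,q \right)} = 4 f q$ ($v{\left(f,q \right)} = 2 f 2 q = 4 f q$)
$Z{\left(s \right)} = - 3 s^{2}$ ($Z{\left(s \right)} = - 3 s s = - 3 s^{2}$)
$h{\left(F \right)} = - 17 F$ ($h{\left(F \right)} = 4 \left(-4\right) F - F = - 16 F - F = - 17 F$)
$\left(h{\left(6 \right)} + 84\right) Z{\left(x \right)} = \left(\left(-17\right) 6 + 84\right) \left(- 3 \left(- \frac{1}{2}\right)^{2}\right) = \left(-102 + 84\right) \left(\left(-3\right) \frac{1}{4}\right) = \left(-18\right) \left(- \frac{3}{4}\right) = \frac{27}{2}$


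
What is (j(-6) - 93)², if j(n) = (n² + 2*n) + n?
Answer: 5625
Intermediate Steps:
j(n) = n² + 3*n
(j(-6) - 93)² = (-6*(3 - 6) - 93)² = (-6*(-3) - 93)² = (18 - 93)² = (-75)² = 5625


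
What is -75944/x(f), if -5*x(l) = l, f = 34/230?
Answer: 43667800/17 ≈ 2.5687e+6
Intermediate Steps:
f = 17/115 (f = 34*(1/230) = 17/115 ≈ 0.14783)
x(l) = -l/5
-75944/x(f) = -75944/((-1/5*17/115)) = -75944/(-17/575) = -75944*(-575/17) = 43667800/17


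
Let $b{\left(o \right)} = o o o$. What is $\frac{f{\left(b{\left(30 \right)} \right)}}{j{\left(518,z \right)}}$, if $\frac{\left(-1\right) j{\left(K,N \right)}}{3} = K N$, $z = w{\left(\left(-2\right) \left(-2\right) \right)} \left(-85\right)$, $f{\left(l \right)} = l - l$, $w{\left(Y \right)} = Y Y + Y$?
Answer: $0$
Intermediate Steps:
$b{\left(o \right)} = o^{3}$ ($b{\left(o \right)} = o^{2} o = o^{3}$)
$w{\left(Y \right)} = Y + Y^{2}$ ($w{\left(Y \right)} = Y^{2} + Y = Y + Y^{2}$)
$f{\left(l \right)} = 0$
$z = -1700$ ($z = \left(-2\right) \left(-2\right) \left(1 - -4\right) \left(-85\right) = 4 \left(1 + 4\right) \left(-85\right) = 4 \cdot 5 \left(-85\right) = 20 \left(-85\right) = -1700$)
$j{\left(K,N \right)} = - 3 K N$
$\frac{f{\left(b{\left(30 \right)} \right)}}{j{\left(518,z \right)}} = \frac{0}{\left(-3\right) 518 \left(-1700\right)} = \frac{0}{2641800} = 0 \cdot \frac{1}{2641800} = 0$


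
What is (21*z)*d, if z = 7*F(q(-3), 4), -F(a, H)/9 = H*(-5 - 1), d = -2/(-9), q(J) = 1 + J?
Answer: 7056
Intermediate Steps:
d = 2/9 (d = -2*(-⅑) = 2/9 ≈ 0.22222)
F(a, H) = 54*H (F(a, H) = -9*H*(-5 - 1) = -9*H*(-6) = -(-54)*H = 54*H)
z = 1512 (z = 7*(54*4) = 7*216 = 1512)
(21*z)*d = (21*1512)*(2/9) = 31752*(2/9) = 7056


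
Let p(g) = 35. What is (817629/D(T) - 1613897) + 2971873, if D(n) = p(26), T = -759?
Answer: 48346789/35 ≈ 1.3813e+6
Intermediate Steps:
D(n) = 35
(817629/D(T) - 1613897) + 2971873 = (817629/35 - 1613897) + 2971873 = -55668766/35 + 2971873 = 48346789/35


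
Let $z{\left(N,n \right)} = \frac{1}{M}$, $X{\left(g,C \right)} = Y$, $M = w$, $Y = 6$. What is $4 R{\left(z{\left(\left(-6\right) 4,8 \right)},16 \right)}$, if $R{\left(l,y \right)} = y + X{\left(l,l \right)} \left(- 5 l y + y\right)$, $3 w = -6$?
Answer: $1408$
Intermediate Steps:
$w = -2$ ($w = \frac{1}{3} \left(-6\right) = -2$)
$M = -2$
$X{\left(g,C \right)} = 6$
$z{\left(N,n \right)} = - \frac{1}{2}$ ($z{\left(N,n \right)} = \frac{1}{-2} = - \frac{1}{2}$)
$R{\left(l,y \right)} = 7 y - 30 l y$ ($R{\left(l,y \right)} = y + 6 \left(- 5 l y + y\right) = y + 6 \left(y - 5 l y\right) = y - \left(- 6 y + 30 l y\right) = 7 y - 30 l y$)
$4 R{\left(z{\left(\left(-6\right) 4,8 \right)},16 \right)} = 4 \cdot 16 \left(7 - -15\right) = 4 \cdot 16 \left(7 + 15\right) = 4 \cdot 16 \cdot 22 = 4 \cdot 352 = 1408$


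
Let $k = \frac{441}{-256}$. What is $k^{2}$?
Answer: $\frac{194481}{65536} \approx 2.9675$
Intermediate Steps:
$k = - \frac{441}{256}$ ($k = 441 \left(- \frac{1}{256}\right) = - \frac{441}{256} \approx -1.7227$)
$k^{2} = \left(- \frac{441}{256}\right)^{2} = \frac{194481}{65536}$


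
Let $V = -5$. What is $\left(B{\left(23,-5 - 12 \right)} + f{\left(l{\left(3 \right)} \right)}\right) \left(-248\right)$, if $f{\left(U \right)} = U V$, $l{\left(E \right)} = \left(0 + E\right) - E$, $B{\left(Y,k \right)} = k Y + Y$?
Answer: $91264$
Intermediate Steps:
$B{\left(Y,k \right)} = Y + Y k$ ($B{\left(Y,k \right)} = Y k + Y = Y + Y k$)
$l{\left(E \right)} = 0$ ($l{\left(E \right)} = E - E = 0$)
$f{\left(U \right)} = - 5 U$ ($f{\left(U \right)} = U \left(-5\right) = - 5 U$)
$\left(B{\left(23,-5 - 12 \right)} + f{\left(l{\left(3 \right)} \right)}\right) \left(-248\right) = \left(23 \left(1 - 17\right) - 0\right) \left(-248\right) = \left(23 \left(1 - 17\right) + 0\right) \left(-248\right) = \left(23 \left(-16\right) + 0\right) \left(-248\right) = \left(-368 + 0\right) \left(-248\right) = \left(-368\right) \left(-248\right) = 91264$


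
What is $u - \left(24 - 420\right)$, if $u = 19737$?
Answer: $20133$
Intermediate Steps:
$u - \left(24 - 420\right) = 19737 - \left(24 - 420\right) = 19737 - -396 = 19737 + 396 = 20133$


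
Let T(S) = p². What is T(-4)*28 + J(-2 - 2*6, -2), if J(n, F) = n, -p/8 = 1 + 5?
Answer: 64498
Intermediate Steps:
p = -48 (p = -8*(1 + 5) = -8*6 = -48)
T(S) = 2304 (T(S) = (-48)² = 2304)
T(-4)*28 + J(-2 - 2*6, -2) = 2304*28 + (-2 - 2*6) = 64512 + (-2 - 12) = 64512 - 14 = 64498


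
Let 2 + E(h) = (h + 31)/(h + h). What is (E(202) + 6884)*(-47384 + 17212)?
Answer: -20973771623/101 ≈ -2.0766e+8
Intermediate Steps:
E(h) = -2 + (31 + h)/(2*h) (E(h) = -2 + (h + 31)/(h + h) = -2 + (31 + h)/((2*h)) = -2 + (31 + h)*(1/(2*h)) = -2 + (31 + h)/(2*h))
(E(202) + 6884)*(-47384 + 17212) = ((½)*(31 - 3*202)/202 + 6884)*(-47384 + 17212) = ((½)*(1/202)*(31 - 606) + 6884)*(-30172) = ((½)*(1/202)*(-575) + 6884)*(-30172) = (-575/404 + 6884)*(-30172) = (2780561/404)*(-30172) = -20973771623/101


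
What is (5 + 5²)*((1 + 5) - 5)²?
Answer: 30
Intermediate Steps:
(5 + 5²)*((1 + 5) - 5)² = (5 + 25)*(6 - 5)² = 30*1² = 30*1 = 30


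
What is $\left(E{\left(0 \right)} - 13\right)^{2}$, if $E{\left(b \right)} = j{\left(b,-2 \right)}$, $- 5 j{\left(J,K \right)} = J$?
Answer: $169$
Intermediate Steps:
$j{\left(J,K \right)} = - \frac{J}{5}$
$E{\left(b \right)} = - \frac{b}{5}$
$\left(E{\left(0 \right)} - 13\right)^{2} = \left(\left(- \frac{1}{5}\right) 0 - 13\right)^{2} = \left(0 - 13\right)^{2} = \left(-13\right)^{2} = 169$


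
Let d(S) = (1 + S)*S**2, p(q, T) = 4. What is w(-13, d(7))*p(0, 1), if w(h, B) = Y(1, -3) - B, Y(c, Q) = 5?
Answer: -1548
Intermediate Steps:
d(S) = S**2*(1 + S)
w(h, B) = 5 - B
w(-13, d(7))*p(0, 1) = (5 - 7**2*(1 + 7))*4 = (5 - 49*8)*4 = (5 - 1*392)*4 = (5 - 392)*4 = -387*4 = -1548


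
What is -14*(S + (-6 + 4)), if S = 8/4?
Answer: 0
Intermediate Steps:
S = 2 (S = 8*(1/4) = 2)
-14*(S + (-6 + 4)) = -14*(2 + (-6 + 4)) = -14*(2 - 2) = -14*0 = 0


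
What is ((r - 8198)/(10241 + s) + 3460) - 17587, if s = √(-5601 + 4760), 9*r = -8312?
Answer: -6667730752250/471955149 + 1190363*I/471955149 ≈ -14128.0 + 0.0025222*I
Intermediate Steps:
r = -8312/9 (r = (⅑)*(-8312) = -8312/9 ≈ -923.56)
s = 29*I (s = √(-841) = 29*I ≈ 29.0*I)
((r - 8198)/(10241 + s) + 3460) - 17587 = ((-8312/9 - 8198)/(10241 + 29*I) + 3460) - 17587 = (-41047*(10241 - 29*I)/471955149 + 3460) - 17587 = (3460 - 41047*(10241 - 29*I)/471955149) - 17587 = -14127 - 41047*(10241 - 29*I)/471955149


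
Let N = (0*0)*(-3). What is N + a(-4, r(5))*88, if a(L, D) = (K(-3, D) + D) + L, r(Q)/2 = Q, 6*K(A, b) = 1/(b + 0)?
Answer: 7942/15 ≈ 529.47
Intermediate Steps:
K(A, b) = 1/(6*b) (K(A, b) = 1/(6*(b + 0)) = 1/(6*b))
r(Q) = 2*Q
N = 0 (N = 0*(-3) = 0)
a(L, D) = D + L + 1/(6*D) (a(L, D) = (1/(6*D) + D) + L = (D + 1/(6*D)) + L = D + L + 1/(6*D))
N + a(-4, r(5))*88 = 0 + (2*5 - 4 + 1/(6*((2*5))))*88 = 0 + (10 - 4 + (⅙)/10)*88 = 0 + (10 - 4 + (⅙)*(⅒))*88 = 0 + (10 - 4 + 1/60)*88 = 0 + (361/60)*88 = 0 + 7942/15 = 7942/15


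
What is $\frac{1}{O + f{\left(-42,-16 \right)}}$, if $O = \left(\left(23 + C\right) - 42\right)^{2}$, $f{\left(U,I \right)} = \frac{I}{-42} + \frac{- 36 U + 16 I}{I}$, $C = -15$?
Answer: $\frac{42}{45271} \approx 0.00092775$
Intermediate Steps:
$f{\left(U,I \right)} = - \frac{I}{42} + \frac{- 36 U + 16 I}{I}$ ($f{\left(U,I \right)} = I \left(- \frac{1}{42}\right) + \frac{- 36 U + 16 I}{I} = - \frac{I}{42} + \frac{- 36 U + 16 I}{I}$)
$O = 1156$ ($O = \left(\left(23 - 15\right) - 42\right)^{2} = \left(8 - 42\right)^{2} = \left(-34\right)^{2} = 1156$)
$\frac{1}{O + f{\left(-42,-16 \right)}} = \frac{1}{1156 - \left(- \frac{344}{21} + \frac{189}{2}\right)} = \frac{1}{1156 + \left(16 + \frac{8}{21} - \left(-1512\right) \left(- \frac{1}{16}\right)\right)} = \frac{1}{1156 + \left(16 + \frac{8}{21} - \frac{189}{2}\right)} = \frac{1}{1156 - \frac{3281}{42}} = \frac{1}{\frac{45271}{42}} = \frac{42}{45271}$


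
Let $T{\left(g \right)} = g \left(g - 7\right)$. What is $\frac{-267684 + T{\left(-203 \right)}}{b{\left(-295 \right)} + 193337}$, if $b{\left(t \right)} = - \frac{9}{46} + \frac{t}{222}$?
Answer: $- \frac{574562862}{493585469} \approx -1.1641$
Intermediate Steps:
$T{\left(g \right)} = g \left(-7 + g\right)$
$b{\left(t \right)} = - \frac{9}{46} + \frac{t}{222}$ ($b{\left(t \right)} = \left(-9\right) \frac{1}{46} + t \frac{1}{222} = - \frac{9}{46} + \frac{t}{222}$)
$\frac{-267684 + T{\left(-203 \right)}}{b{\left(-295 \right)} + 193337} = \frac{-267684 - 203 \left(-7 - 203\right)}{\left(- \frac{9}{46} + \frac{1}{222} \left(-295\right)\right) + 193337} = \frac{-267684 - -42630}{\left(- \frac{9}{46} - \frac{295}{222}\right) + 193337} = \frac{-267684 + 42630}{- \frac{3892}{2553} + 193337} = - \frac{225054}{\frac{493585469}{2553}} = \left(-225054\right) \frac{2553}{493585469} = - \frac{574562862}{493585469}$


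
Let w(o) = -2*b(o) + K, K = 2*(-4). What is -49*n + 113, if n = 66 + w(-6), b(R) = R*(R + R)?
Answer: 4327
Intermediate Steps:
b(R) = 2*R² (b(R) = R*(2*R) = 2*R²)
K = -8
w(o) = -8 - 4*o² (w(o) = -4*o² - 8 = -8 - 4*o²)
n = -86 (n = 66 + (-8 - 4*(-6)²) = 66 + (-8 - 4*36) = 66 + (-8 - 144) = 66 - 152 = -86)
-49*n + 113 = -49*(-86) + 113 = 4214 + 113 = 4327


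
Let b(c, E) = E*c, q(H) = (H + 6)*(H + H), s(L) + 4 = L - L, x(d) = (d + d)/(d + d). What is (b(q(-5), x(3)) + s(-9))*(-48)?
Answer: 672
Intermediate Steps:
x(d) = 1 (x(d) = (2*d)/((2*d)) = (2*d)*(1/(2*d)) = 1)
s(L) = -4 (s(L) = -4 + (L - L) = -4 + 0 = -4)
q(H) = 2*H*(6 + H) (q(H) = (6 + H)*(2*H) = 2*H*(6 + H))
(b(q(-5), x(3)) + s(-9))*(-48) = (1*(2*(-5)*(6 - 5)) - 4)*(-48) = (1*(2*(-5)*1) - 4)*(-48) = (1*(-10) - 4)*(-48) = (-10 - 4)*(-48) = -14*(-48) = 672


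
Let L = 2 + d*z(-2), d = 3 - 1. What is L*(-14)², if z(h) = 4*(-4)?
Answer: -5880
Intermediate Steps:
d = 2
z(h) = -16
L = -30 (L = 2 + 2*(-16) = 2 - 32 = -30)
L*(-14)² = -30*(-14)² = -30*196 = -5880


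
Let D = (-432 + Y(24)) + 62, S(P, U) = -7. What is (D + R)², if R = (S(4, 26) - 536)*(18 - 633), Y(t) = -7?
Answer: 111267610624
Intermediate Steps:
R = 333945 (R = (-7 - 536)*(18 - 633) = -543*(-615) = 333945)
D = -377 (D = (-432 - 7) + 62 = -439 + 62 = -377)
(D + R)² = (-377 + 333945)² = 333568² = 111267610624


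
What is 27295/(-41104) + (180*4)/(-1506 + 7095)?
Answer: -13661875/25525584 ≈ -0.53522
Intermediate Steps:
27295/(-41104) + (180*4)/(-1506 + 7095) = 27295*(-1/41104) + 720/5589 = -27295/41104 + 720*(1/5589) = -27295/41104 + 80/621 = -13661875/25525584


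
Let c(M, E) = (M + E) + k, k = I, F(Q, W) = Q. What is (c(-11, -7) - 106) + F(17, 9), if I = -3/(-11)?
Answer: -1174/11 ≈ -106.73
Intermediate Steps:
I = 3/11 (I = -3*(-1/11) = 3/11 ≈ 0.27273)
k = 3/11 ≈ 0.27273
c(M, E) = 3/11 + E + M (c(M, E) = (M + E) + 3/11 = (E + M) + 3/11 = 3/11 + E + M)
(c(-11, -7) - 106) + F(17, 9) = ((3/11 - 7 - 11) - 106) + 17 = (-195/11 - 106) + 17 = -1361/11 + 17 = -1174/11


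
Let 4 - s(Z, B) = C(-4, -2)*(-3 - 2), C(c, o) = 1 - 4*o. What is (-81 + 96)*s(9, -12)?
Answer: 735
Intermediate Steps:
s(Z, B) = 49 (s(Z, B) = 4 - (1 - 4*(-2))*(-3 - 2) = 4 - (1 + 8)*(-5) = 4 - 9*(-5) = 4 - 1*(-45) = 4 + 45 = 49)
(-81 + 96)*s(9, -12) = (-81 + 96)*49 = 15*49 = 735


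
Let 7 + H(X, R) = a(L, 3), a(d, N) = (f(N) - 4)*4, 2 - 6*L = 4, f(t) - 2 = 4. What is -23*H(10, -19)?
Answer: -23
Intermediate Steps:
f(t) = 6 (f(t) = 2 + 4 = 6)
L = -⅓ (L = ⅓ - ⅙*4 = ⅓ - ⅔ = -⅓ ≈ -0.33333)
a(d, N) = 8 (a(d, N) = (6 - 4)*4 = 2*4 = 8)
H(X, R) = 1 (H(X, R) = -7 + 8 = 1)
-23*H(10, -19) = -23*1 = -23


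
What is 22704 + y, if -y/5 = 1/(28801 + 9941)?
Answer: 879598363/38742 ≈ 22704.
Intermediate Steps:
y = -5/38742 (y = -5/(28801 + 9941) = -5/38742 ≈ -0.00012906)
22704 + y = 22704 - 5/38742 = 879598363/38742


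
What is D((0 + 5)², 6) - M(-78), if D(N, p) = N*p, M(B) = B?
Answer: 228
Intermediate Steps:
D((0 + 5)², 6) - M(-78) = (0 + 5)²*6 - 1*(-78) = 5²*6 + 78 = 25*6 + 78 = 150 + 78 = 228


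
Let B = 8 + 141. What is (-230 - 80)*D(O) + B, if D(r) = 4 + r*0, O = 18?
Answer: -1091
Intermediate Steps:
D(r) = 4 (D(r) = 4 + 0 = 4)
B = 149
(-230 - 80)*D(O) + B = (-230 - 80)*4 + 149 = -310*4 + 149 = -1240 + 149 = -1091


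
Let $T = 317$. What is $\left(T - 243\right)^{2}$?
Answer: $5476$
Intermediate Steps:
$\left(T - 243\right)^{2} = \left(317 - 243\right)^{2} = 74^{2} = 5476$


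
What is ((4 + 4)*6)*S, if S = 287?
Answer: 13776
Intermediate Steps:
((4 + 4)*6)*S = ((4 + 4)*6)*287 = (8*6)*287 = 48*287 = 13776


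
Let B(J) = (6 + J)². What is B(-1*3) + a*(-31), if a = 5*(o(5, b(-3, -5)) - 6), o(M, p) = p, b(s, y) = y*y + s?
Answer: -2471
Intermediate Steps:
b(s, y) = s + y² (b(s, y) = y² + s = s + y²)
a = 80 (a = 5*((-3 + (-5)²) - 6) = 5*((-3 + 25) - 6) = 5*(22 - 6) = 5*16 = 80)
B(-1*3) + a*(-31) = (6 - 1*3)² + 80*(-31) = (6 - 3)² - 2480 = 3² - 2480 = 9 - 2480 = -2471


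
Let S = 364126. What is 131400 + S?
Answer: 495526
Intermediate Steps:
131400 + S = 131400 + 364126 = 495526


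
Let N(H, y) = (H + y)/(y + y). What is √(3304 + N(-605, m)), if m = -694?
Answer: √1591776097/694 ≈ 57.489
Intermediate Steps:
N(H, y) = (H + y)/(2*y) (N(H, y) = (H + y)/((2*y)) = (H + y)*(1/(2*y)) = (H + y)/(2*y))
√(3304 + N(-605, m)) = √(3304 + (½)*(-605 - 694)/(-694)) = √(3304 + (½)*(-1/694)*(-1299)) = √(3304 + 1299/1388) = √(4587251/1388) = √1591776097/694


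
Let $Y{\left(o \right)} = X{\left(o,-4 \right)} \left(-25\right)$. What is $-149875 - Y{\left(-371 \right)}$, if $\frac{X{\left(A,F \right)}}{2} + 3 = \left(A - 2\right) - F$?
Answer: $-168475$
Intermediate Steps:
$X{\left(A,F \right)} = -10 - 2 F + 2 A$ ($X{\left(A,F \right)} = -6 + 2 \left(\left(A - 2\right) - F\right) = -6 + 2 \left(\left(-2 + A\right) - F\right) = -6 + 2 \left(-2 + A - F\right) = -6 - \left(4 - 2 A + 2 F\right) = -10 - 2 F + 2 A$)
$Y{\left(o \right)} = 50 - 50 o$ ($Y{\left(o \right)} = \left(-10 - -8 + 2 o\right) \left(-25\right) = \left(-10 + 8 + 2 o\right) \left(-25\right) = \left(-2 + 2 o\right) \left(-25\right) = 50 - 50 o$)
$-149875 - Y{\left(-371 \right)} = -149875 - \left(50 - -18550\right) = -149875 - \left(50 + 18550\right) = -149875 - 18600 = -168475$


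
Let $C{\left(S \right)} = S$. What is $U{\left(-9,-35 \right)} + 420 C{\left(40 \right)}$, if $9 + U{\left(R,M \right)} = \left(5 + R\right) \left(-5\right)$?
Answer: $16811$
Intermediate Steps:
$U{\left(R,M \right)} = -34 - 5 R$ ($U{\left(R,M \right)} = -9 + \left(5 + R\right) \left(-5\right) = -9 - \left(25 + 5 R\right) = -34 - 5 R$)
$U{\left(-9,-35 \right)} + 420 C{\left(40 \right)} = \left(-34 - -45\right) + 420 \cdot 40 = \left(-34 + 45\right) + 16800 = 11 + 16800 = 16811$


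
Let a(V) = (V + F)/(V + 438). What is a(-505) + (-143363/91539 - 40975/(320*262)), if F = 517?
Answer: -229741994987/102840038784 ≈ -2.2340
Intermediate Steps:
a(V) = (517 + V)/(438 + V) (a(V) = (V + 517)/(V + 438) = (517 + V)/(438 + V))
a(-505) + (-143363/91539 - 40975/(320*262)) = (517 - 505)/(438 - 505) + (-143363/91539 - 40975/(320*262)) = 12/(-67) + (-143363*1/91539 - 40975/83840) = -1/67*12 + (-143363/91539 - 40975*1/83840) = -12/67 + (-143363/91539 - 8195/16768) = -12/67 - 3154072889/1534925952 = -229741994987/102840038784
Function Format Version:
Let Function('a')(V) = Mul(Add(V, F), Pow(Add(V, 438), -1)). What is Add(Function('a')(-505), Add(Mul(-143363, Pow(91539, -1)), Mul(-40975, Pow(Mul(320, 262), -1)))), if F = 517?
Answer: Rational(-229741994987, 102840038784) ≈ -2.2340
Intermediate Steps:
Function('a')(V) = Mul(Pow(Add(438, V), -1), Add(517, V)) (Function('a')(V) = Mul(Add(V, 517), Pow(Add(V, 438), -1)) = Mul(Add(517, V), Pow(Add(438, V), -1)) = Mul(Pow(Add(438, V), -1), Add(517, V)))
Add(Function('a')(-505), Add(Mul(-143363, Pow(91539, -1)), Mul(-40975, Pow(Mul(320, 262), -1)))) = Add(Mul(Pow(Add(438, -505), -1), Add(517, -505)), Add(Mul(-143363, Pow(91539, -1)), Mul(-40975, Pow(Mul(320, 262), -1)))) = Add(Mul(Pow(-67, -1), 12), Add(Mul(-143363, Rational(1, 91539)), Mul(-40975, Pow(83840, -1)))) = Add(Mul(Rational(-1, 67), 12), Add(Rational(-143363, 91539), Mul(-40975, Rational(1, 83840)))) = Add(Rational(-12, 67), Add(Rational(-143363, 91539), Rational(-8195, 16768))) = Add(Rational(-12, 67), Rational(-3154072889, 1534925952)) = Rational(-229741994987, 102840038784)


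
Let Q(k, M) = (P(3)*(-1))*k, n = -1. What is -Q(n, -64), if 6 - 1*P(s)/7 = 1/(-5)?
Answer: -217/5 ≈ -43.400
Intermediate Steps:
P(s) = 217/5 (P(s) = 42 - 7/(-5) = 42 - 7*(-⅕) = 42 + 7/5 = 217/5)
Q(k, M) = -217*k/5 (Q(k, M) = ((217/5)*(-1))*k = -217*k/5)
-Q(n, -64) = -(-217)*(-1)/5 = -1*217/5 = -217/5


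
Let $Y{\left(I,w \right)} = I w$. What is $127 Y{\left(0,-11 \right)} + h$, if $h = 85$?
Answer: $85$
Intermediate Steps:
$127 Y{\left(0,-11 \right)} + h = 127 \cdot 0 \left(-11\right) + 85 = 127 \cdot 0 + 85 = 0 + 85 = 85$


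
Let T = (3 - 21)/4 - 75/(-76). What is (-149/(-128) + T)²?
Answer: 32638369/5914624 ≈ 5.5182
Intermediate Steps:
T = -267/76 (T = -18*¼ - 75*(-1/76) = -9/2 + 75/76 = -267/76 ≈ -3.5132)
(-149/(-128) + T)² = (-149/(-128) - 267/76)² = (-149*(-1/128) - 267/76)² = (149/128 - 267/76)² = (-5713/2432)² = 32638369/5914624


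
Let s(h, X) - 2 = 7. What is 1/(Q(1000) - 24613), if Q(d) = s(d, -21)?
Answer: -1/24604 ≈ -4.0644e-5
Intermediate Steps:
s(h, X) = 9 (s(h, X) = 2 + 7 = 9)
Q(d) = 9
1/(Q(1000) - 24613) = 1/(9 - 24613) = 1/(-24604) = -1/24604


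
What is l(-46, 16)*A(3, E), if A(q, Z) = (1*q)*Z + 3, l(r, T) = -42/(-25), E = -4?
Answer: -378/25 ≈ -15.120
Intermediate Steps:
l(r, T) = 42/25 (l(r, T) = -42*(-1/25) = 42/25)
A(q, Z) = 3 + Z*q (A(q, Z) = q*Z + 3 = Z*q + 3 = 3 + Z*q)
l(-46, 16)*A(3, E) = 42*(3 - 4*3)/25 = 42*(3 - 12)/25 = (42/25)*(-9) = -378/25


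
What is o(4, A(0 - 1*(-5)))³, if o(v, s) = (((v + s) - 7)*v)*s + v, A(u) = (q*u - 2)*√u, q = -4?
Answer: 918288166464 + 74365644672*√5 ≈ 1.0846e+12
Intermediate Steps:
A(u) = √u*(-2 - 4*u) (A(u) = (-4*u - 2)*√u = (-2 - 4*u)*√u = √u*(-2 - 4*u))
o(v, s) = v + s*v*(-7 + s + v) (o(v, s) = (((s + v) - 7)*v)*s + v = ((-7 + s + v)*v)*s + v = (v*(-7 + s + v))*s + v = s*v*(-7 + s + v) + v = v + s*v*(-7 + s + v))
o(4, A(0 - 1*(-5)))³ = (4*(1 + (√(0 - 1*(-5))*(-2 - 4*(0 - 1*(-5))))² - 7*√(0 - 1*(-5))*(-2 - 4*(0 - 1*(-5))) + (√(0 - 1*(-5))*(-2 - 4*(0 - 1*(-5))))*4))³ = (4*(1 + (√(0 + 5)*(-2 - 4*(0 + 5)))² - 7*√(0 + 5)*(-2 - 4*(0 + 5)) + (√(0 + 5)*(-2 - 4*(0 + 5)))*4))³ = (4*(1 + (√5*(-2 - 4*5))² - 7*√5*(-2 - 4*5) + (√5*(-2 - 4*5))*4))³ = (4*(1 + (√5*(-2 - 20))² - 7*√5*(-2 - 20) + (√5*(-2 - 20))*4))³ = (4*(1 + (√5*(-22))² - 7*√5*(-22) + (√5*(-22))*4))³ = (4*(1 + (-22*√5)² - (-154)*√5 - 22*√5*4))³ = (4*(1 + 2420 + 154*√5 - 88*√5))³ = (4*(2421 + 66*√5))³ = (9684 + 264*√5)³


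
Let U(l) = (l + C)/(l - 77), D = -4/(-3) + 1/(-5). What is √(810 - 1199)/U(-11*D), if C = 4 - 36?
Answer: 1342*I*√389/667 ≈ 39.683*I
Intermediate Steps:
C = -32
D = 17/15 (D = -4*(-⅓) + 1*(-⅕) = 4/3 - ⅕ = 17/15 ≈ 1.1333)
U(l) = (-32 + l)/(-77 + l) (U(l) = (l - 32)/(l - 77) = (-32 + l)/(-77 + l))
√(810 - 1199)/U(-11*D) = √(810 - 1199)/(((-32 - 11*17/15)/(-77 - 11*17/15))) = √(-389)/(((-32 - 187/15)/(-77 - 187/15))) = (I*√389)/((-667/15/(-1342/15))) = (I*√389)/((-15/1342*(-667/15))) = (I*√389)/(667/1342) = (I*√389)*(1342/667) = 1342*I*√389/667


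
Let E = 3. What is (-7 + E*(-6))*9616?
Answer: -240400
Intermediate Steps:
(-7 + E*(-6))*9616 = (-7 + 3*(-6))*9616 = (-7 - 18)*9616 = -25*9616 = -240400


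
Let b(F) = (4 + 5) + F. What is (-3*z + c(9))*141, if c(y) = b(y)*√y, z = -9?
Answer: 11421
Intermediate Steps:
b(F) = 9 + F
c(y) = √y*(9 + y) (c(y) = (9 + y)*√y = √y*(9 + y))
(-3*z + c(9))*141 = (-3*(-9) + √9*(9 + 9))*141 = (27 + 3*18)*141 = (27 + 54)*141 = 81*141 = 11421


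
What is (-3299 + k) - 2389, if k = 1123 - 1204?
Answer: -5769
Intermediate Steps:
k = -81
(-3299 + k) - 2389 = (-3299 - 81) - 2389 = -3380 - 2389 = -5769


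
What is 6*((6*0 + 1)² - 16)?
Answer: -90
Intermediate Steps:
6*((6*0 + 1)² - 16) = 6*((0 + 1)² - 16) = 6*(1² - 16) = 6*(1 - 16) = 6*(-15) = -90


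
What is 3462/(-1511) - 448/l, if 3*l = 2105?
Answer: -9318294/3180655 ≈ -2.9297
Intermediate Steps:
l = 2105/3 (l = (⅓)*2105 = 2105/3 ≈ 701.67)
3462/(-1511) - 448/l = 3462/(-1511) - 448/2105/3 = 3462*(-1/1511) - 448*3/2105 = -3462/1511 - 1344/2105 = -9318294/3180655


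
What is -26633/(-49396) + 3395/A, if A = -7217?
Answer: 3501563/50927276 ≈ 0.068756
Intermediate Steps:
-26633/(-49396) + 3395/A = -26633/(-49396) + 3395/(-7217) = -26633*(-1/49396) + 3395*(-1/7217) = 26633/49396 - 485/1031 = 3501563/50927276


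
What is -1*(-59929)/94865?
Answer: 59929/94865 ≈ 0.63173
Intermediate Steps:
-1*(-59929)/94865 = 59929*(1/94865) = 59929/94865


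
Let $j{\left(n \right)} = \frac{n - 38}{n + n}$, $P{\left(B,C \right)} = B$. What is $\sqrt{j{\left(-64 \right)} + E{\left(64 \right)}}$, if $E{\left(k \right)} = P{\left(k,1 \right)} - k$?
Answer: $\frac{\sqrt{51}}{8} \approx 0.89268$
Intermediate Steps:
$E{\left(k \right)} = 0$ ($E{\left(k \right)} = k - k = 0$)
$j{\left(n \right)} = \frac{-38 + n}{2 n}$
$\sqrt{j{\left(-64 \right)} + E{\left(64 \right)}} = \sqrt{\frac{-38 - 64}{2 \left(-64\right)} + 0} = \sqrt{\frac{1}{2} \left(- \frac{1}{64}\right) \left(-102\right) + 0} = \sqrt{\frac{51}{64} + 0} = \sqrt{\frac{51}{64}} = \frac{\sqrt{51}}{8}$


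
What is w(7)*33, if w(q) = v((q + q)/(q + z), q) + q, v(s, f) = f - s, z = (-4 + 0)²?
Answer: 10164/23 ≈ 441.91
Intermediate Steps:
z = 16 (z = (-4)² = 16)
w(q) = 2*q - 2*q/(16 + q) (w(q) = (q - (q + q)/(q + 16)) + q = (q - 2*q/(16 + q)) + q = 2*q - 2*q/(16 + q))
w(7)*33 = (2*7*(15 + 7)/(16 + 7))*33 = (2*7*22/23)*33 = (2*7*(1/23)*22)*33 = (308/23)*33 = 10164/23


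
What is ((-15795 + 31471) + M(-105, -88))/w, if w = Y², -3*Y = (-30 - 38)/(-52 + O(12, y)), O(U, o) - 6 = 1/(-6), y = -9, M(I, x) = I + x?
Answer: 1187995107/18496 ≈ 64230.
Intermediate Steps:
O(U, o) = 35/6 (O(U, o) = 6 + 1/(-6) = 6 - ⅙ = 35/6)
Y = -136/277 (Y = -(-30 - 38)/(3*(-52 + 35/6)) = -(-68)/(3*(-277/6)) = -(-68)*(-6)/(3*277) = -⅓*408/277 = -136/277 ≈ -0.49097)
w = 18496/76729 (w = (-136/277)² = 18496/76729 ≈ 0.24106)
((-15795 + 31471) + M(-105, -88))/w = ((-15795 + 31471) + (-105 - 88))/(18496/76729) = (15676 - 193)*(76729/18496) = 15483*(76729/18496) = 1187995107/18496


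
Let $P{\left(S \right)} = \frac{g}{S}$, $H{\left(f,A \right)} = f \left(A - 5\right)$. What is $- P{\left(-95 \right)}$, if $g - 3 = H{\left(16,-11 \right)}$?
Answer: $- \frac{253}{95} \approx -2.6632$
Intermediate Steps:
$H{\left(f,A \right)} = f \left(-5 + A\right)$
$g = -253$ ($g = 3 + 16 \left(-5 - 11\right) = 3 + 16 \left(-16\right) = 3 - 256 = -253$)
$P{\left(S \right)} = - \frac{253}{S}$
$- P{\left(-95 \right)} = - \frac{-253}{-95} = - \frac{\left(-253\right) \left(-1\right)}{95} = \left(-1\right) \frac{253}{95} = - \frac{253}{95}$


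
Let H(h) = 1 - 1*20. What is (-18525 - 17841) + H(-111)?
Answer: -36385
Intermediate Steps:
H(h) = -19 (H(h) = 1 - 20 = -19)
(-18525 - 17841) + H(-111) = (-18525 - 17841) - 19 = -36366 - 19 = -36385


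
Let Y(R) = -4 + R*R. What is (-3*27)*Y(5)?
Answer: -1701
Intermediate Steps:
Y(R) = -4 + R**2
(-3*27)*Y(5) = (-3*27)*(-4 + 5**2) = -81*(-4 + 25) = -81*21 = -1701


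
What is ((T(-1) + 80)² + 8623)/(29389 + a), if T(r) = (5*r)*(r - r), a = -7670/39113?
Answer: 587594599/1149484287 ≈ 0.51118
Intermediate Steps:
a = -7670/39113 (a = -7670*1/39113 = -7670/39113 ≈ -0.19610)
T(r) = 0 (T(r) = (5*r)*0 = 0)
((T(-1) + 80)² + 8623)/(29389 + a) = ((0 + 80)² + 8623)/(29389 - 7670/39113) = (80² + 8623)/(1149484287/39113) = (6400 + 8623)*(39113/1149484287) = 15023*(39113/1149484287) = 587594599/1149484287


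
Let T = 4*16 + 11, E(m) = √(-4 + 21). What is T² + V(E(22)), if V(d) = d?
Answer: 5625 + √17 ≈ 5629.1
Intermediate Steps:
E(m) = √17
T = 75 (T = 64 + 11 = 75)
T² + V(E(22)) = 75² + √17 = 5625 + √17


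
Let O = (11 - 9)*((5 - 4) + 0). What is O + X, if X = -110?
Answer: -108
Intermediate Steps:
O = 2 (O = 2*(1 + 0) = 2*1 = 2)
O + X = 2 - 110 = -108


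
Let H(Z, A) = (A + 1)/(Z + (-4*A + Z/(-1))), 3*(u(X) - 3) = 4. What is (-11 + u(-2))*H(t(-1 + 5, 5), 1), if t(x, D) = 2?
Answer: 10/3 ≈ 3.3333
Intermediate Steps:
u(X) = 13/3 (u(X) = 3 + (⅓)*4 = 3 + 4/3 = 13/3)
H(Z, A) = -(1 + A)/(4*A) (H(Z, A) = (1 + A)/(Z + (-4*A + Z*(-1))) = (1 + A)/(Z + (-4*A - Z)) = (1 + A)/(Z + (-Z - 4*A)) = (1 + A)/((-4*A)) = (1 + A)*(-1/(4*A)) = -(1 + A)/(4*A))
(-11 + u(-2))*H(t(-1 + 5, 5), 1) = (-11 + 13/3)*((¼)*(-1 - 1*1)/1) = -5*(-1 - 1)/3 = -5*(-2)/3 = -20/3*(-½) = 10/3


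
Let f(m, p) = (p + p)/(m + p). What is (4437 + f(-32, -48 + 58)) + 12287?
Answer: 183954/11 ≈ 16723.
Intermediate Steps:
f(m, p) = 2*p/(m + p) (f(m, p) = (2*p)/(m + p) = 2*p/(m + p))
(4437 + f(-32, -48 + 58)) + 12287 = (4437 + 2*(-48 + 58)/(-32 + (-48 + 58))) + 12287 = (4437 + 2*10/(-32 + 10)) + 12287 = (4437 + 2*10/(-22)) + 12287 = (4437 + 2*10*(-1/22)) + 12287 = (4437 - 10/11) + 12287 = 48797/11 + 12287 = 183954/11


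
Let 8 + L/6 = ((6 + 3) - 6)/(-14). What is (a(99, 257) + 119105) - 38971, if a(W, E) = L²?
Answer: 4045591/49 ≈ 82563.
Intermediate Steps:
L = -345/7 (L = -48 + 6*(((6 + 3) - 6)/(-14)) = -48 + 6*((9 - 6)*(-1/14)) = -48 + 6*(3*(-1/14)) = -48 + 6*(-3/14) = -48 - 9/7 = -345/7 ≈ -49.286)
a(W, E) = 119025/49 (a(W, E) = (-345/7)² = 119025/49)
(a(99, 257) + 119105) - 38971 = (119025/49 + 119105) - 38971 = 5955170/49 - 38971 = 4045591/49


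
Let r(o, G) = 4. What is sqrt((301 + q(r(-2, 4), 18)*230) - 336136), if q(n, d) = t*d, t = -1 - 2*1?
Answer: 3*I*sqrt(38695) ≈ 590.13*I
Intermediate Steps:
t = -3 (t = -1 - 2 = -3)
q(n, d) = -3*d
sqrt((301 + q(r(-2, 4), 18)*230) - 336136) = sqrt((301 - 3*18*230) - 336136) = sqrt((301 - 54*230) - 336136) = sqrt((301 - 12420) - 336136) = sqrt(-12119 - 336136) = sqrt(-348255) = 3*I*sqrt(38695)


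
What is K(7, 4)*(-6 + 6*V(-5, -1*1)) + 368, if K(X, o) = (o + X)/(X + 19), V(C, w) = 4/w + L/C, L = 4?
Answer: 22963/65 ≈ 353.28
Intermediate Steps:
V(C, w) = 4/C + 4/w (V(C, w) = 4/w + 4/C = 4/C + 4/w)
K(X, o) = (X + o)/(19 + X)
K(7, 4)*(-6 + 6*V(-5, -1*1)) + 368 = ((7 + 4)/(19 + 7))*(-6 + 6*(4/(-5) + 4/((-1*1)))) + 368 = (11/26)*(-6 + 6*(4*(-⅕) + 4/(-1))) + 368 = ((1/26)*11)*(-6 + 6*(-⅘ + 4*(-1))) + 368 = 11*(-6 + 6*(-⅘ - 4))/26 + 368 = 11*(-6 + 6*(-24/5))/26 + 368 = 11*(-6 - 144/5)/26 + 368 = (11/26)*(-174/5) + 368 = -957/65 + 368 = 22963/65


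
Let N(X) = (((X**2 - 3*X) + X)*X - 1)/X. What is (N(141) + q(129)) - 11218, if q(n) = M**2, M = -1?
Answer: 1181861/141 ≈ 8382.0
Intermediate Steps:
q(n) = 1 (q(n) = (-1)**2 = 1)
N(X) = (-1 + X*(X**2 - 2*X))/X (N(X) = ((X**2 - 2*X)*X - 1)/X = (X*(X**2 - 2*X) - 1)/X = (-1 + X*(X**2 - 2*X))/X)
(N(141) + q(129)) - 11218 = ((-1 + 141**2*(-2 + 141))/141 + 1) - 11218 = ((-1 + 19881*139)/141 + 1) - 11218 = ((-1 + 2763459)/141 + 1) - 11218 = ((1/141)*2763458 + 1) - 11218 = (2763458/141 + 1) - 11218 = 2763599/141 - 11218 = 1181861/141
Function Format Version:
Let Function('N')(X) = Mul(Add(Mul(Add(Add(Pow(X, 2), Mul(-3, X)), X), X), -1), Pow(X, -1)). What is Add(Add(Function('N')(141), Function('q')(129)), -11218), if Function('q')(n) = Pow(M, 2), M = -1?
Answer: Rational(1181861, 141) ≈ 8382.0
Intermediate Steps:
Function('q')(n) = 1 (Function('q')(n) = Pow(-1, 2) = 1)
Function('N')(X) = Mul(Pow(X, -1), Add(-1, Mul(X, Add(Pow(X, 2), Mul(-2, X))))) (Function('N')(X) = Mul(Add(Mul(Add(Pow(X, 2), Mul(-2, X)), X), -1), Pow(X, -1)) = Mul(Add(Mul(X, Add(Pow(X, 2), Mul(-2, X))), -1), Pow(X, -1)) = Mul(Add(-1, Mul(X, Add(Pow(X, 2), Mul(-2, X)))), Pow(X, -1)) = Mul(Pow(X, -1), Add(-1, Mul(X, Add(Pow(X, 2), Mul(-2, X))))))
Add(Add(Function('N')(141), Function('q')(129)), -11218) = Add(Add(Mul(Pow(141, -1), Add(-1, Mul(Pow(141, 2), Add(-2, 141)))), 1), -11218) = Add(Add(Mul(Rational(1, 141), Add(-1, Mul(19881, 139))), 1), -11218) = Add(Add(Mul(Rational(1, 141), Add(-1, 2763459)), 1), -11218) = Add(Add(Mul(Rational(1, 141), 2763458), 1), -11218) = Add(Add(Rational(2763458, 141), 1), -11218) = Add(Rational(2763599, 141), -11218) = Rational(1181861, 141)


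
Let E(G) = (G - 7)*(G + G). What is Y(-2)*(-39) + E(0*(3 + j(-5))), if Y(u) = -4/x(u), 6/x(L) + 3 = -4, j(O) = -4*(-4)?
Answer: -182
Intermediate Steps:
j(O) = 16
x(L) = -6/7 (x(L) = 6/(-3 - 4) = 6/(-7) = 6*(-⅐) = -6/7)
E(G) = 2*G*(-7 + G) (E(G) = (-7 + G)*(2*G) = 2*G*(-7 + G))
Y(u) = 14/3 (Y(u) = -4/(-6/7) = -4*(-7)/6 = -1*(-14/3) = 14/3)
Y(-2)*(-39) + E(0*(3 + j(-5))) = (14/3)*(-39) + 2*(0*(3 + 16))*(-7 + 0*(3 + 16)) = -182 + 2*(0*19)*(-7 + 0*19) = -182 + 2*0*(-7 + 0) = -182 + 2*0*(-7) = -182 + 0 = -182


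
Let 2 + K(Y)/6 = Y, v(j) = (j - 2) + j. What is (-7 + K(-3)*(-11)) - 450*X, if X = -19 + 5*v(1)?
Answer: 8873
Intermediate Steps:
v(j) = -2 + 2*j (v(j) = (-2 + j) + j = -2 + 2*j)
K(Y) = -12 + 6*Y
X = -19 (X = -19 + 5*(-2 + 2*1) = -19 + 5*(-2 + 2) = -19 + 5*0 = -19 + 0 = -19)
(-7 + K(-3)*(-11)) - 450*X = (-7 + (-12 + 6*(-3))*(-11)) - 450*(-19) = (-7 + (-12 - 18)*(-11)) + 8550 = (-7 - 30*(-11)) + 8550 = (-7 + 330) + 8550 = 323 + 8550 = 8873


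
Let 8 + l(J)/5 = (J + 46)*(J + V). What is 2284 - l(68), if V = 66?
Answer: -74056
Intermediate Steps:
l(J) = -40 + 5*(46 + J)*(66 + J) (l(J) = -40 + 5*((J + 46)*(J + 66)) = -40 + 5*((46 + J)*(66 + J)) = -40 + 5*(46 + J)*(66 + J))
2284 - l(68) = 2284 - (15140 + 5*68² + 560*68) = 2284 - (15140 + 5*4624 + 38080) = 2284 - (15140 + 23120 + 38080) = 2284 - 1*76340 = 2284 - 76340 = -74056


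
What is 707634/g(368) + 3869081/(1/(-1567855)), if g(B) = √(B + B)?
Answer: -6066157991255 + 353817*√46/92 ≈ -6.0662e+12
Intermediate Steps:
g(B) = √2*√B (g(B) = √(2*B) = √2*√B)
707634/g(368) + 3869081/(1/(-1567855)) = 707634/((√2*√368)) + 3869081/(1/(-1567855)) = 707634/((√2*(4*√23))) + 3869081/(-1/1567855) = 707634/((4*√46)) + 3869081*(-1567855) = 707634*(√46/184) - 6066157991255 = 353817*√46/92 - 6066157991255 = -6066157991255 + 353817*√46/92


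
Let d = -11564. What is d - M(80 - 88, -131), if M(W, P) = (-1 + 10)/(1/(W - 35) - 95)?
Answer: -5250013/454 ≈ -11564.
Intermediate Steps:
M(W, P) = 9/(-95 + 1/(-35 + W)) (M(W, P) = 9/(1/(-35 + W) - 95) = 9/(-95 + 1/(-35 + W)))
d - M(80 - 88, -131) = -11564 - 9*(35 - (80 - 88))/(-3326 + 95*(80 - 88)) = -11564 - 9*(35 - 1*(-8))/(-3326 + 95*(-8)) = -11564 - 9*(35 + 8)/(-3326 - 760) = -11564 - 9*43/(-4086) = -11564 - 9*(-1)*43/4086 = -11564 - 1*(-43/454) = -11564 + 43/454 = -5250013/454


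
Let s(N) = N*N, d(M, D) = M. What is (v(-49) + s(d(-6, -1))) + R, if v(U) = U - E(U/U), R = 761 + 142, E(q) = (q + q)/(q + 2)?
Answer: 2668/3 ≈ 889.33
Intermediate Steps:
s(N) = N²
E(q) = 2*q/(2 + q) (E(q) = (2*q)/(2 + q) = 2*q/(2 + q))
R = 903
v(U) = -⅔ + U (v(U) = U - 2*U/U/(2 + U/U) = U - 2/(2 + 1) = U - 2/3 = U - 1*⅔ = U - ⅔ = -⅔ + U)
(v(-49) + s(d(-6, -1))) + R = ((-⅔ - 49) + (-6)²) + 903 = (-149/3 + 36) + 903 = -41/3 + 903 = 2668/3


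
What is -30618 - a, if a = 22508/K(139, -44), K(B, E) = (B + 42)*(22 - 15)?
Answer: -38815514/1267 ≈ -30636.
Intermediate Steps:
K(B, E) = 294 + 7*B (K(B, E) = (42 + B)*7 = 294 + 7*B)
a = 22508/1267 (a = 22508/(294 + 7*139) = 22508/(294 + 973) = 22508/1267 ≈ 17.765)
-30618 - a = -30618 - 1*22508/1267 = -30618 - 22508/1267 = -38815514/1267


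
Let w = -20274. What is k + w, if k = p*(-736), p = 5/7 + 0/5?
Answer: -145598/7 ≈ -20800.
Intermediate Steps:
p = 5/7 (p = 5*(⅐) + 0*(⅕) = 5/7 + 0 = 5/7 ≈ 0.71429)
k = -3680/7 (k = (5/7)*(-736) = -3680/7 ≈ -525.71)
k + w = -3680/7 - 20274 = -145598/7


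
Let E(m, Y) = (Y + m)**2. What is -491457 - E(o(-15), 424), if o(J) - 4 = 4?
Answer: -678081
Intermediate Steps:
o(J) = 8 (o(J) = 4 + 4 = 8)
-491457 - E(o(-15), 424) = -491457 - (424 + 8)**2 = -491457 - 1*432**2 = -491457 - 1*186624 = -491457 - 186624 = -678081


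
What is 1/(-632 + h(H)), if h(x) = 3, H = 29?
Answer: -1/629 ≈ -0.0015898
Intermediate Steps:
1/(-632 + h(H)) = 1/(-632 + 3) = 1/(-629) = -1/629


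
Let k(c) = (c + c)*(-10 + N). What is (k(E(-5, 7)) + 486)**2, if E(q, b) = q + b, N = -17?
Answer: 142884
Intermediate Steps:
E(q, b) = b + q
k(c) = -54*c (k(c) = (c + c)*(-10 - 17) = (2*c)*(-27) = -54*c)
(k(E(-5, 7)) + 486)**2 = (-54*(7 - 5) + 486)**2 = (-54*2 + 486)**2 = (-108 + 486)**2 = 378**2 = 142884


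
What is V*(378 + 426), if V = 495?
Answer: 397980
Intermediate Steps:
V*(378 + 426) = 495*(378 + 426) = 495*804 = 397980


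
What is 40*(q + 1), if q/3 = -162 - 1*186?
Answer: -41720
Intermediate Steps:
q = -1044 (q = 3*(-162 - 1*186) = 3*(-162 - 186) = 3*(-348) = -1044)
40*(q + 1) = 40*(-1044 + 1) = 40*(-1043) = -41720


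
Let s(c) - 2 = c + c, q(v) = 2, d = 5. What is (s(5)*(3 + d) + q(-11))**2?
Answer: 9604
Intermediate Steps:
s(c) = 2 + 2*c (s(c) = 2 + (c + c) = 2 + 2*c)
(s(5)*(3 + d) + q(-11))**2 = ((2 + 2*5)*(3 + 5) + 2)**2 = ((2 + 10)*8 + 2)**2 = (12*8 + 2)**2 = (96 + 2)**2 = 98**2 = 9604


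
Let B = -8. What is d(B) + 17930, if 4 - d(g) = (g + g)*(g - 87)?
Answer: 16414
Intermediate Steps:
d(g) = 4 - 2*g*(-87 + g) (d(g) = 4 - (g + g)*(g - 87) = 4 - 2*g*(-87 + g))
d(B) + 17930 = (4 - 2*(-8)² + 174*(-8)) + 17930 = (4 - 2*64 - 1392) + 17930 = (4 - 128 - 1392) + 17930 = -1516 + 17930 = 16414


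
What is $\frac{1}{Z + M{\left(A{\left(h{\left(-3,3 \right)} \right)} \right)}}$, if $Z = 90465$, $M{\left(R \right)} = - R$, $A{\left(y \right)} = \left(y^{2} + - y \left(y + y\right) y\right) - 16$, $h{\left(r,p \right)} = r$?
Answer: $\frac{1}{90418} \approx 1.106 \cdot 10^{-5}$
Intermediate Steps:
$A{\left(y \right)} = -16 + y^{2} - 2 y^{3}$ ($A{\left(y \right)} = \left(y^{2} + - y 2 y y\right) - 16 = \left(y^{2} + - 2 y^{2} y\right) - 16 = \left(y^{2} - 2 y^{3}\right) - 16 = -16 + y^{2} - 2 y^{3}$)
$\frac{1}{Z + M{\left(A{\left(h{\left(-3,3 \right)} \right)} \right)}} = \frac{1}{90465 - \left(-16 + \left(-3\right)^{2} - 2 \left(-3\right)^{3}\right)} = \frac{1}{90465 - \left(-16 + 9 - -54\right)} = \frac{1}{90465 - \left(-16 + 9 + 54\right)} = \frac{1}{90465 - 47} = \frac{1}{90418}$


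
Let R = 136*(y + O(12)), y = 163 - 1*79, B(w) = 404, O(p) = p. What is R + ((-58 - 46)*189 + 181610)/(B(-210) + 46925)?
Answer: 618089378/47329 ≈ 13059.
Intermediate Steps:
y = 84 (y = 163 - 79 = 84)
R = 13056 (R = 136*(84 + 12) = 136*96 = 13056)
R + ((-58 - 46)*189 + 181610)/(B(-210) + 46925) = 13056 + ((-58 - 46)*189 + 181610)/(404 + 46925) = 13056 + (-104*189 + 181610)/47329 = 13056 + (-19656 + 181610)*(1/47329) = 13056 + 161954*(1/47329) = 13056 + 161954/47329 = 618089378/47329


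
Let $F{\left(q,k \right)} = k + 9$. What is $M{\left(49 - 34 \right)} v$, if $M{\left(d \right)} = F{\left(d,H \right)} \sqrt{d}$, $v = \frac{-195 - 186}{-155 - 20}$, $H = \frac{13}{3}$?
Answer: $\frac{1016 \sqrt{15}}{35} \approx 112.43$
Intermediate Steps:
$H = \frac{13}{3}$ ($H = 13 \cdot \frac{1}{3} = \frac{13}{3} \approx 4.3333$)
$F{\left(q,k \right)} = 9 + k$
$v = \frac{381}{175}$ ($v = - \frac{381}{-175} = \left(-381\right) \left(- \frac{1}{175}\right) = \frac{381}{175} \approx 2.1771$)
$M{\left(d \right)} = \frac{40 \sqrt{d}}{3}$ ($M{\left(d \right)} = \left(9 + \frac{13}{3}\right) \sqrt{d} = \frac{40 \sqrt{d}}{3}$)
$M{\left(49 - 34 \right)} v = \frac{40 \sqrt{49 - 34}}{3} \cdot \frac{381}{175} = \frac{40 \sqrt{15}}{3} \cdot \frac{381}{175} = \frac{1016 \sqrt{15}}{35}$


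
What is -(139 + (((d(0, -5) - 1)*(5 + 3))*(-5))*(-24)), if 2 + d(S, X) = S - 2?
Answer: 4661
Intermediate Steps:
d(S, X) = -4 + S (d(S, X) = -2 + (S - 2) = -2 + (-2 + S) = -4 + S)
-(139 + (((d(0, -5) - 1)*(5 + 3))*(-5))*(-24)) = -(139 + ((((-4 + 0) - 1)*(5 + 3))*(-5))*(-24)) = -(139 + (((-4 - 1)*8)*(-5))*(-24)) = -(139 + (-5*8*(-5))*(-24)) = -(139 - 40*(-5)*(-24)) = -(139 + 200*(-24)) = -(139 - 4800) = -1*(-4661) = 4661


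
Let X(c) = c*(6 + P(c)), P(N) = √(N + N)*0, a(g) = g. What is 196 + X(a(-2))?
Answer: 184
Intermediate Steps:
P(N) = 0 (P(N) = √(2*N)*0 = (√2*√N)*0 = 0)
X(c) = 6*c (X(c) = c*(6 + 0) = c*6 = 6*c)
196 + X(a(-2)) = 196 + 6*(-2) = 196 - 12 = 184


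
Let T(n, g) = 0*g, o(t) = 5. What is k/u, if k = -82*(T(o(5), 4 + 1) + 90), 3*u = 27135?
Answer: -164/201 ≈ -0.81592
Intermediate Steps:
u = 9045 (u = (⅓)*27135 = 9045)
T(n, g) = 0
k = -7380 (k = -82*(0 + 90) = -82*90 = -7380)
k/u = -7380/9045 = -7380*1/9045 = -164/201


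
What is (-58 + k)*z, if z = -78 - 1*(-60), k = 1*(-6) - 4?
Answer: 1224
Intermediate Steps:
k = -10 (k = -6 - 4 = -10)
z = -18 (z = -78 + 60 = -18)
(-58 + k)*z = (-58 - 10)*(-18) = -68*(-18) = 1224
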